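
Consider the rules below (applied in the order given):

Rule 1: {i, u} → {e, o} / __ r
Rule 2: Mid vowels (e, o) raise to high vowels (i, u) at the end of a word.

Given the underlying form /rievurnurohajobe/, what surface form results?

rievornorohajobi

Rule 1 (pre-rhotic lowering): /u/ is a high vowel immediately before /r/, so it lowers to [o]. /u/ is a high vowel immediately before /r/, so it lowers to [o]. /rievurnurohajobe/ → rievornorohajobe.
Rule 2 (final vowel raising): /e/ is a mid vowel in word-final position, so it raises to [i]. /rievornorohajobe/ → rievornorohajobi.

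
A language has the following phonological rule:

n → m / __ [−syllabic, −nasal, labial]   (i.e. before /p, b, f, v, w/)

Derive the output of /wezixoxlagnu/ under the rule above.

wezixoxlagnu

No segment of /wezixoxlagnu/ meets the structural description of the rule, so the form surfaces unchanged.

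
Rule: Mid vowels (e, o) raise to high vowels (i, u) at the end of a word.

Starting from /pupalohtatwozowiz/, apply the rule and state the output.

pupalohtatwozowiz

No segment of /pupalohtatwozowiz/ meets the structural description of the rule, so the form surfaces unchanged.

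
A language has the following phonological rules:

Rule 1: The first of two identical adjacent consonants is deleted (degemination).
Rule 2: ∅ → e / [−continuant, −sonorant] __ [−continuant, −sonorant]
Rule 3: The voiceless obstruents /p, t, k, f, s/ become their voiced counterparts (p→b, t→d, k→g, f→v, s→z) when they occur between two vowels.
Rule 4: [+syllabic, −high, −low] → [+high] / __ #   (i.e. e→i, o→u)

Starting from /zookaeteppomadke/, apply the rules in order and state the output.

zoogaedebomadegi

Rule 1 (degemination): /pp/ is a geminate; the first /p/ deletes. /zookaeteppomadke/ → zookaetepomadke.
Rule 2 (stop-cluster e-epenthesis): /d/ and /k/ form a stop–stop cluster, so [e] is inserted between them. /zookaetepomadke/ → zookaetepomadeke.
Rule 3 (intervocalic voicing): /k/ is a voiceless obstruent between vowels /o/ and /a/, so it voices to [g]. /t/ is a voiceless obstruent between vowels /e/ and /e/, so it voices to [d]. /p/ is a voiceless obstruent between vowels /e/ and /o/, so it voices to [b]. /k/ is a voiceless obstruent between vowels /e/ and /e/, so it voices to [g]. /zookaetepomadeke/ → zoogaedebomadege.
Rule 4 (final vowel raising): /e/ is a mid vowel in word-final position, so it raises to [i]. /zoogaedebomadege/ → zoogaedebomadegi.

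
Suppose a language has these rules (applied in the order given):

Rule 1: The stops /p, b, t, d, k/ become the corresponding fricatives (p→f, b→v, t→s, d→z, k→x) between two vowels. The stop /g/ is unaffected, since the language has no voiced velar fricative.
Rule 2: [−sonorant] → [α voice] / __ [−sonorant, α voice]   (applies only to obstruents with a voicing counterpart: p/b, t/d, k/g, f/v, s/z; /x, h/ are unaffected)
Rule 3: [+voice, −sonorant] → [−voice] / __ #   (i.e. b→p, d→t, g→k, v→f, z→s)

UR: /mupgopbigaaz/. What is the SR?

mubgobbigaas

Rule 1 (intervocalic spirantization): no segment meets the environment; /mupgopbigaaz/ is unchanged.
Rule 2 (regressive voicing assimilation): /p/ precedes the voiced obstruent /g/, so it voices to [b] by assimilation. /p/ precedes the voiced obstruent /b/, so it voices to [b] by assimilation. /mupgopbigaaz/ → mubgobbigaaz.
Rule 3 (final devoicing): /z/ is a voiced obstruent in word-final position, so it devoices to [s]. /mubgobbigaaz/ → mubgobbigaas.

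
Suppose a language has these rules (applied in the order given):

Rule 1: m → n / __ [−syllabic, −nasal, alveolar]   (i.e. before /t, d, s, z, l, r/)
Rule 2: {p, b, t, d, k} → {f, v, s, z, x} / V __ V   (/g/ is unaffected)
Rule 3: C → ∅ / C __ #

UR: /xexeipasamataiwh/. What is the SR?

xexeifasamasaiw

Rule 1 (nasal place assimilation): no segment meets the environment; /xexeipasamataiwh/ is unchanged.
Rule 2 (intervocalic spirantization): /p/ is a stop between vowels /i/ and /a/, so it spirantizes to the fricative [f]. /t/ is a stop between vowels /a/ and /a/, so it spirantizes to the fricative [s]. /xexeipasamataiwh/ → xexeifasamasaiwh.
Rule 3 (final cluster simplification): /h/ is the second consonant of a word-final cluster /wh/, so it deletes. /xexeifasamasaiwh/ → xexeifasamasaiw.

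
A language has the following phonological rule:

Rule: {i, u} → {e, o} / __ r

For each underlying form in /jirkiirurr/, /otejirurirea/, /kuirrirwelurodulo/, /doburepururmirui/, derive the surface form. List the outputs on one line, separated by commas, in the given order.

/jirkiirurr/: /i/ is a high vowel immediately before /r/, so it lowers to [e]. /i/ is a high vowel immediately before /r/, so it lowers to [e]. /u/ is a high vowel immediately before /r/, so it lowers to [o]. → [jerkierorr].
/otejirurirea/: /i/ is a high vowel immediately before /r/, so it lowers to [e]. /u/ is a high vowel immediately before /r/, so it lowers to [o]. /i/ is a high vowel immediately before /r/, so it lowers to [e]. → [otejerorerea].
/kuirrirwelurodulo/: /i/ is a high vowel immediately before /r/, so it lowers to [e]. /i/ is a high vowel immediately before /r/, so it lowers to [e]. /u/ is a high vowel immediately before /r/, so it lowers to [o]. → [kuerrerwelorodulo].
/doburepururmirui/: /u/ is a high vowel immediately before /r/, so it lowers to [o]. /u/ is a high vowel immediately before /r/, so it lowers to [o]. /u/ is a high vowel immediately before /r/, so it lowers to [o]. /i/ is a high vowel immediately before /r/, so it lowers to [e]. → [doboreporormerui].

jerkierorr, otejerorerea, kuerrerwelorodulo, doboreporormerui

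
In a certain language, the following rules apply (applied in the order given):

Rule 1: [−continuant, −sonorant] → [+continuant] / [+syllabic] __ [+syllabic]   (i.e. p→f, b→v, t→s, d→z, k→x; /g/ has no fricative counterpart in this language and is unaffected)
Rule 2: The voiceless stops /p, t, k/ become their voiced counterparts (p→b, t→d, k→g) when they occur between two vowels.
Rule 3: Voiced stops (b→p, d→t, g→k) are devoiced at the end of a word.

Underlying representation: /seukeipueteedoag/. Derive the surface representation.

Rule 1 (intervocalic spirantization): /k/ is a stop between vowels /u/ and /e/, so it spirantizes to the fricative [x]. /p/ is a stop between vowels /i/ and /u/, so it spirantizes to the fricative [f]. /t/ is a stop between vowels /e/ and /e/, so it spirantizes to the fricative [s]. /d/ is a stop between vowels /e/ and /o/, so it spirantizes to the fricative [z]. /seukeipueteedoag/ → seuxeifueseezoag.
Rule 2 (intervocalic voicing): no segment meets the environment; /seuxeifueseezoag/ is unchanged.
Rule 3 (final devoicing): /g/ is a voiced stop in word-final position, so it devoices to [k]. /seuxeifueseezoag/ → seuxeifueseezoak.

seuxeifueseezoak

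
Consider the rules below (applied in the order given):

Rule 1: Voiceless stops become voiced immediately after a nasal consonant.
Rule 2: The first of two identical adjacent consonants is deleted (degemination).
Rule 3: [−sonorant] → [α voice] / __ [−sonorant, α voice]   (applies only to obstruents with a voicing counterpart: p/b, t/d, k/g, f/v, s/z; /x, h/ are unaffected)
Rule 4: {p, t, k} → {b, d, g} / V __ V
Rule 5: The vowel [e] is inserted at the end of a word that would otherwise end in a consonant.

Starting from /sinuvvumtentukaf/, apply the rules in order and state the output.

sinuvumdendugafe

Rule 1 (post-nasal voicing): /t/ is a voiceless stop immediately after the nasal /m/, so it voices to [d]. /t/ is a voiceless stop immediately after the nasal /n/, so it voices to [d]. /sinuvvumtentukaf/ → sinuvvumdendukaf.
Rule 2 (degemination): /vv/ is a geminate; the first /v/ deletes. /sinuvvumdendukaf/ → sinuvumdendukaf.
Rule 3 (regressive voicing assimilation): no segment meets the environment; /sinuvumdendukaf/ is unchanged.
Rule 4 (intervocalic voicing): /k/ is a voiceless stop between vowels /u/ and /a/, so it voices to [g]. /sinuvumdendukaf/ → sinuvumdendugaf.
Rule 5 (final e-epenthesis): the form ends in the consonant /f/, so [e] is inserted word-finally. /sinuvumdendugaf/ → sinuvumdendugafe.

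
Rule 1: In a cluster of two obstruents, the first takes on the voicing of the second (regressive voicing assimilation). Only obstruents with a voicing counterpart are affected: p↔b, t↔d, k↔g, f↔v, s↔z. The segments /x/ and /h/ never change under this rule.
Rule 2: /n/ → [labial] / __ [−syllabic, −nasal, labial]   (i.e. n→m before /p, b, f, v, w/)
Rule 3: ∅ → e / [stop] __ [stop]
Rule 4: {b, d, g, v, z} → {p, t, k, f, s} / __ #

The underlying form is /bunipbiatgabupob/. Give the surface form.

bunibebiadegabupop

Rule 1 (regressive voicing assimilation): /p/ precedes the voiced obstruent /b/, so it voices to [b] by assimilation. /t/ precedes the voiced obstruent /g/, so it voices to [d] by assimilation. /bunipbiatgabupob/ → bunibbiadgabupob.
Rule 2 (nasal place assimilation): no segment meets the environment; /bunibbiadgabupob/ is unchanged.
Rule 3 (stop-cluster e-epenthesis): /b/ and /b/ form a stop–stop cluster, so [e] is inserted between them. /d/ and /g/ form a stop–stop cluster, so [e] is inserted between them. /bunibbiadgabupob/ → bunibebiadegabupob.
Rule 4 (final devoicing): /b/ is a voiced obstruent in word-final position, so it devoices to [p]. /bunibebiadegabupob/ → bunibebiadegabupop.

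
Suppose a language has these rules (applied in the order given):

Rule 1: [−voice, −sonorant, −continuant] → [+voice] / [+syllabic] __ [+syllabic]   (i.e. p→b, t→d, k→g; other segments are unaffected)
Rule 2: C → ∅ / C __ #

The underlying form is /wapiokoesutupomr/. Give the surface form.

Rule 1 (intervocalic voicing): /p/ is a voiceless stop between vowels /a/ and /i/, so it voices to [b]. /k/ is a voiceless stop between vowels /o/ and /o/, so it voices to [g]. /t/ is a voiceless stop between vowels /u/ and /u/, so it voices to [d]. /p/ is a voiceless stop between vowels /u/ and /o/, so it voices to [b]. /wapiokoesutupomr/ → wabiogoesudubomr.
Rule 2 (final cluster simplification): /r/ is the second consonant of a word-final cluster /mr/, so it deletes. /wabiogoesudubomr/ → wabiogoesudubom.

wabiogoesudubom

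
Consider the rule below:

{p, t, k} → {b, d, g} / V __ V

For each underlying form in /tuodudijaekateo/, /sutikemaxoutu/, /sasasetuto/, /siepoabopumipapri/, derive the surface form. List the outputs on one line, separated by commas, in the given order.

/tuodudijaekateo/: /k/ is a voiceless stop between vowels /e/ and /a/, so it voices to [g]. /t/ is a voiceless stop between vowels /a/ and /e/, so it voices to [d]. → [tuodudijaegadeo].
/sutikemaxoutu/: /t/ is a voiceless stop between vowels /u/ and /i/, so it voices to [d]. /k/ is a voiceless stop between vowels /i/ and /e/, so it voices to [g]. /t/ is a voiceless stop between vowels /u/ and /u/, so it voices to [d]. → [sudigemaxoudu].
/sasasetuto/: /t/ is a voiceless stop between vowels /e/ and /u/, so it voices to [d]. /t/ is a voiceless stop between vowels /u/ and /o/, so it voices to [d]. → [sasasedudo].
/siepoabopumipapri/: /p/ is a voiceless stop between vowels /e/ and /o/, so it voices to [b]. /p/ is a voiceless stop between vowels /o/ and /u/, so it voices to [b]. /p/ is a voiceless stop between vowels /i/ and /a/, so it voices to [b]. → [sieboabobumibapri].

tuodudijaegadeo, sudigemaxoudu, sasasedudo, sieboabobumibapri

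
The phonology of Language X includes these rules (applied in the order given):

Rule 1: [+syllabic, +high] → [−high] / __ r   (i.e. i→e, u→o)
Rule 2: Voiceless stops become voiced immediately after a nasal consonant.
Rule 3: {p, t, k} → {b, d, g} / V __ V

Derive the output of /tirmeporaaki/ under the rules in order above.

Rule 1 (pre-rhotic lowering): /i/ is a high vowel immediately before /r/, so it lowers to [e]. /tirmeporaaki/ → termeporaaki.
Rule 2 (post-nasal voicing): no segment meets the environment; /termeporaaki/ is unchanged.
Rule 3 (intervocalic voicing): /p/ is a voiceless stop between vowels /e/ and /o/, so it voices to [b]. /k/ is a voiceless stop between vowels /a/ and /i/, so it voices to [g]. /termeporaaki/ → termeboraagi.

termeboraagi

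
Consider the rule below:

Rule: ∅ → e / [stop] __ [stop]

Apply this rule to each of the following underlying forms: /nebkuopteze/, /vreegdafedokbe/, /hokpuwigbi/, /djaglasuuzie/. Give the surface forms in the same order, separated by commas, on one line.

/nebkuopteze/: /b/ and /k/ form a stop–stop cluster, so [e] is inserted between them. /p/ and /t/ form a stop–stop cluster, so [e] is inserted between them. → [nebekuopeteze].
/vreegdafedokbe/: /g/ and /d/ form a stop–stop cluster, so [e] is inserted between them. /k/ and /b/ form a stop–stop cluster, so [e] is inserted between them. → [vreegedafedokebe].
/hokpuwigbi/: /k/ and /p/ form a stop–stop cluster, so [e] is inserted between them. /g/ and /b/ form a stop–stop cluster, so [e] is inserted between them. → [hokepuwigebi].
/djaglasuuzie/: the rule's environment is not met; surfaces unchanged as [djaglasuuzie].

nebekuopeteze, vreegedafedokebe, hokepuwigebi, djaglasuuzie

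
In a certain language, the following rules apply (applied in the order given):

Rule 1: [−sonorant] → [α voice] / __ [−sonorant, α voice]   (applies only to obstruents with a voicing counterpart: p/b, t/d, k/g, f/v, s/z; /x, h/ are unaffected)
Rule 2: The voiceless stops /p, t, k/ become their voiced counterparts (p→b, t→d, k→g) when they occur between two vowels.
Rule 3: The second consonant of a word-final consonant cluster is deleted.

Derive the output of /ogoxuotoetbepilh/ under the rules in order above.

ogoxuodoedbebil

Rule 1 (regressive voicing assimilation): /t/ precedes the voiced obstruent /b/, so it voices to [d] by assimilation. /ogoxuotoetbepilh/ → ogoxuotoedbepilh.
Rule 2 (intervocalic voicing): /t/ is a voiceless stop between vowels /o/ and /o/, so it voices to [d]. /p/ is a voiceless stop between vowels /e/ and /i/, so it voices to [b]. /ogoxuotoedbepilh/ → ogoxuodoedbebilh.
Rule 3 (final cluster simplification): /h/ is the second consonant of a word-final cluster /lh/, so it deletes. /ogoxuodoedbebilh/ → ogoxuodoedbebil.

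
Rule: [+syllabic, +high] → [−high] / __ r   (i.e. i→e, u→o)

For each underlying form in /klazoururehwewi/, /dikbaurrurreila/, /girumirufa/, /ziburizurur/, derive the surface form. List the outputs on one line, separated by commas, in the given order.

/klazoururehwewi/: /u/ is a high vowel immediately before /r/, so it lowers to [o]. /u/ is a high vowel immediately before /r/, so it lowers to [o]. → [klazoororehwewi].
/dikbaurrurreila/: /u/ is a high vowel immediately before /r/, so it lowers to [o]. /u/ is a high vowel immediately before /r/, so it lowers to [o]. → [dikbaorrorreila].
/girumirufa/: /i/ is a high vowel immediately before /r/, so it lowers to [e]. /i/ is a high vowel immediately before /r/, so it lowers to [e]. → [gerumerufa].
/ziburizurur/: /u/ is a high vowel immediately before /r/, so it lowers to [o]. /u/ is a high vowel immediately before /r/, so it lowers to [o]. /u/ is a high vowel immediately before /r/, so it lowers to [o]. → [ziborizoror].

klazoororehwewi, dikbaorrorreila, gerumerufa, ziborizoror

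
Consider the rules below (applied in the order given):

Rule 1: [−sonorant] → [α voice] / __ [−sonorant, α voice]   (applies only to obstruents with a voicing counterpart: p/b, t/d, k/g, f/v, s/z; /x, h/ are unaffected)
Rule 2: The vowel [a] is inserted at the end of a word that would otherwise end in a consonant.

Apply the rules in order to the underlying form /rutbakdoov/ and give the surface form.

Rule 1 (regressive voicing assimilation): /t/ precedes the voiced obstruent /b/, so it voices to [d] by assimilation. /k/ precedes the voiced obstruent /d/, so it voices to [g] by assimilation. /rutbakdoov/ → rudbagdoov.
Rule 2 (final a-epenthesis): the form ends in the consonant /v/, so [a] is inserted word-finally. /rudbagdoov/ → rudbagdoova.

rudbagdoova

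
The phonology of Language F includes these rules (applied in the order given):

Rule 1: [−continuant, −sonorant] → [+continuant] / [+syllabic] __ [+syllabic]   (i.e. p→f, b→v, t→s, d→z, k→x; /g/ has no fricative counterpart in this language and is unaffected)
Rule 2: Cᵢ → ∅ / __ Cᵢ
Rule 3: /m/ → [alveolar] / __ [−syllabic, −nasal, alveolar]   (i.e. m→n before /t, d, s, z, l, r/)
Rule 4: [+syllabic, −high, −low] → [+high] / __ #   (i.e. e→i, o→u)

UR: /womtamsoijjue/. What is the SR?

wontansoijui

Rule 1 (intervocalic spirantization): no segment meets the environment; /womtamsoijjue/ is unchanged.
Rule 2 (degemination): /jj/ is a geminate; the first /j/ deletes. /womtamsoijjue/ → womtamsoijue.
Rule 3 (nasal place assimilation): /m/ precedes the alveolar consonant /t/, so it assimilates in place to [n]. /m/ precedes the alveolar consonant /s/, so it assimilates in place to [n]. /womtamsoijue/ → wontansoijue.
Rule 4 (final vowel raising): /e/ is a mid vowel in word-final position, so it raises to [i]. /wontansoijue/ → wontansoijui.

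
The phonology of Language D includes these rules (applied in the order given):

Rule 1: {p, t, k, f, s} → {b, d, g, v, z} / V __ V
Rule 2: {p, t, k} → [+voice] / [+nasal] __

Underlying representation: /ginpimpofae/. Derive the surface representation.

ginbimbovae

Rule 1 (intervocalic voicing): /f/ is a voiceless obstruent between vowels /o/ and /a/, so it voices to [v]. /ginpimpofae/ → ginpimpovae.
Rule 2 (post-nasal voicing): /p/ is a voiceless stop immediately after the nasal /n/, so it voices to [b]. /p/ is a voiceless stop immediately after the nasal /m/, so it voices to [b]. /ginpimpovae/ → ginbimbovae.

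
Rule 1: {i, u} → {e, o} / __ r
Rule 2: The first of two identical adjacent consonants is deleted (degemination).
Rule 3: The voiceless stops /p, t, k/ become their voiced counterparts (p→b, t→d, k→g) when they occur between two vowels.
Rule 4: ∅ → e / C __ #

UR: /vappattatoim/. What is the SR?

vabadadoime

Rule 1 (pre-rhotic lowering): no segment meets the environment; /vappattatoim/ is unchanged.
Rule 2 (degemination): /pp/ is a geminate; the first /p/ deletes. /tt/ is a geminate; the first /t/ deletes. /vappattatoim/ → vapatatoim.
Rule 3 (intervocalic voicing): /p/ is a voiceless stop between vowels /a/ and /a/, so it voices to [b]. /t/ is a voiceless stop between vowels /a/ and /a/, so it voices to [d]. /t/ is a voiceless stop between vowels /a/ and /o/, so it voices to [d]. /vapatatoim/ → vabadadoim.
Rule 4 (final e-epenthesis): the form ends in the consonant /m/, so [e] is inserted word-finally. /vabadadoim/ → vabadadoime.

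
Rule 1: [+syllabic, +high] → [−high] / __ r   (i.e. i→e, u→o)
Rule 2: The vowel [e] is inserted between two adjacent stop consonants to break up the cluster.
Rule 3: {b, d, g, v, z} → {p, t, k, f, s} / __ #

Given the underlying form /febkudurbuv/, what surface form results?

febekudorbuf

Rule 1 (pre-rhotic lowering): /u/ is a high vowel immediately before /r/, so it lowers to [o]. /febkudurbuv/ → febkudorbuv.
Rule 2 (stop-cluster e-epenthesis): /b/ and /k/ form a stop–stop cluster, so [e] is inserted between them. /febkudorbuv/ → febekudorbuv.
Rule 3 (final devoicing): /v/ is a voiced obstruent in word-final position, so it devoices to [f]. /febekudorbuv/ → febekudorbuf.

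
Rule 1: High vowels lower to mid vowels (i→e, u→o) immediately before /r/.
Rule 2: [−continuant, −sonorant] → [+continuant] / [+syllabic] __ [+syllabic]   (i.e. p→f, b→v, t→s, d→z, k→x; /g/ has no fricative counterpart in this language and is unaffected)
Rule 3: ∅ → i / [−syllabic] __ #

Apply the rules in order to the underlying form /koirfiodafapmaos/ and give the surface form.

koerfiozafapmaosi

Rule 1 (pre-rhotic lowering): /i/ is a high vowel immediately before /r/, so it lowers to [e]. /koirfiodafapmaos/ → koerfiodafapmaos.
Rule 2 (intervocalic spirantization): /d/ is a stop between vowels /o/ and /a/, so it spirantizes to the fricative [z]. /koerfiodafapmaos/ → koerfiozafapmaos.
Rule 3 (final i-epenthesis): the form ends in the consonant /s/, so [i] is inserted word-finally. /koerfiozafapmaos/ → koerfiozafapmaosi.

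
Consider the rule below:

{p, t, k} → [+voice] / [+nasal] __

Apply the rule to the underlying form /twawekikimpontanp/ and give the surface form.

/p/ is a voiceless stop immediately after the nasal /m/, so it voices to [b].
/t/ is a voiceless stop immediately after the nasal /n/, so it voices to [d].
/p/ is a voiceless stop immediately after the nasal /n/, so it voices to [b].
The other instances of /t/, /k/ do not occur in the required environment and remain unchanged.
Surface form: [twawekikimbondanb].

twawekikimbondanb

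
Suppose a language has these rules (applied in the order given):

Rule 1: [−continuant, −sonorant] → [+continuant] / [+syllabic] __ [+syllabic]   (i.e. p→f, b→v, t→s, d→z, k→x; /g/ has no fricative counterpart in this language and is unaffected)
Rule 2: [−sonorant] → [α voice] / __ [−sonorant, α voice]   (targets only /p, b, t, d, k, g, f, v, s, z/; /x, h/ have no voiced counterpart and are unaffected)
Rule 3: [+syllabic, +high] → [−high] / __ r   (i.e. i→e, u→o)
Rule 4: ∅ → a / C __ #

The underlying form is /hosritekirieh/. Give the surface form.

Rule 1 (intervocalic spirantization): /t/ is a stop between vowels /i/ and /e/, so it spirantizes to the fricative [s]. /k/ is a stop between vowels /e/ and /i/, so it spirantizes to the fricative [x]. /hosritekirieh/ → hosrisexirieh.
Rule 2 (regressive voicing assimilation): no segment meets the environment; /hosrisexirieh/ is unchanged.
Rule 3 (pre-rhotic lowering): /i/ is a high vowel immediately before /r/, so it lowers to [e]. /hosrisexirieh/ → hosrisexerieh.
Rule 4 (final a-epenthesis): the form ends in the consonant /h/, so [a] is inserted word-finally. /hosrisexerieh/ → hosrisexerieha.

hosrisexerieha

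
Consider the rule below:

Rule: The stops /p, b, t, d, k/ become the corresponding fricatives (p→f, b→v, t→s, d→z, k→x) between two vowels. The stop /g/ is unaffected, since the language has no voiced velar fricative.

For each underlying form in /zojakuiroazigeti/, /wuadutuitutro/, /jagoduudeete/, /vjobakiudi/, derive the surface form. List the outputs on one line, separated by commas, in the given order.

zojaxuiroazigesi, wuazusuisutro, jagozuuzeese, vjovaxiuzi

/zojakuiroazigeti/: /k/ is a stop between vowels /a/ and /u/, so it spirantizes to the fricative [x]. /t/ is a stop between vowels /e/ and /i/, so it spirantizes to the fricative [s]. → [zojaxuiroazigesi].
/wuadutuitutro/: /d/ is a stop between vowels /a/ and /u/, so it spirantizes to the fricative [z]. /t/ is a stop between vowels /u/ and /u/, so it spirantizes to the fricative [s]. /t/ is a stop between vowels /i/ and /u/, so it spirantizes to the fricative [s]. → [wuazusuisutro].
/jagoduudeete/: /d/ is a stop between vowels /o/ and /u/, so it spirantizes to the fricative [z]. /d/ is a stop between vowels /u/ and /e/, so it spirantizes to the fricative [z]. /t/ is a stop between vowels /e/ and /e/, so it spirantizes to the fricative [s]. → [jagozuuzeese].
/vjobakiudi/: /b/ is a stop between vowels /o/ and /a/, so it spirantizes to the fricative [v]. /k/ is a stop between vowels /a/ and /i/, so it spirantizes to the fricative [x]. /d/ is a stop between vowels /u/ and /i/, so it spirantizes to the fricative [z]. → [vjovaxiuzi].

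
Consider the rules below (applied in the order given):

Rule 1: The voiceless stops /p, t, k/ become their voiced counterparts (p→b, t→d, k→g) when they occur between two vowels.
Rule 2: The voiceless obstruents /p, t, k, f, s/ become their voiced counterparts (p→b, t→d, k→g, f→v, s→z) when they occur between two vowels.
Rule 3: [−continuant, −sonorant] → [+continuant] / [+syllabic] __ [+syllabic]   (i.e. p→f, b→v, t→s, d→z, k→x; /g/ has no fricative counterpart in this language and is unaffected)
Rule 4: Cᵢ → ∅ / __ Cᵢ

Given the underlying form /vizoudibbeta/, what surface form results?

vizouzibeza

Rule 1 (intervocalic voicing): /t/ is a voiceless stop between vowels /e/ and /a/, so it voices to [d]. /vizoudibbeta/ → vizoudibbeda.
Rule 2 (intervocalic voicing): no segment meets the environment; /vizoudibbeda/ is unchanged.
Rule 3 (intervocalic spirantization): /d/ is a stop between vowels /u/ and /i/, so it spirantizes to the fricative [z]. /d/ is a stop between vowels /e/ and /a/, so it spirantizes to the fricative [z]. /vizoudibbeda/ → vizouzibbeza.
Rule 4 (degemination): /bb/ is a geminate; the first /b/ deletes. /vizouzibbeza/ → vizouzibeza.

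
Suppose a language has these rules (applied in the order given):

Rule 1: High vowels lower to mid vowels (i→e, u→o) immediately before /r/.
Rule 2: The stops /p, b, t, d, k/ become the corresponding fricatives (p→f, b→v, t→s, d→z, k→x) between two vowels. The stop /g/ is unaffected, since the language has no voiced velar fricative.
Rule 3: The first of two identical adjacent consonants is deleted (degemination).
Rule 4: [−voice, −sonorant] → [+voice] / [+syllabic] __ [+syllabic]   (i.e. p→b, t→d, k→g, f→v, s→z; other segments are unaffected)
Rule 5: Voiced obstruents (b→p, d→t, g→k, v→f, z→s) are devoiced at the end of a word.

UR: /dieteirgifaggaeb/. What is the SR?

Rule 1 (pre-rhotic lowering): /i/ is a high vowel immediately before /r/, so it lowers to [e]. /dieteirgifaggaeb/ → dieteergifaggaeb.
Rule 2 (intervocalic spirantization): /t/ is a stop between vowels /e/ and /e/, so it spirantizes to the fricative [s]. /dieteergifaggaeb/ → dieseergifaggaeb.
Rule 3 (degemination): /gg/ is a geminate; the first /g/ deletes. /dieseergifaggaeb/ → dieseergifagaeb.
Rule 4 (intervocalic voicing): /s/ is a voiceless obstruent between vowels /e/ and /e/, so it voices to [z]. /f/ is a voiceless obstruent between vowels /i/ and /a/, so it voices to [v]. /dieseergifagaeb/ → diezeergivagaeb.
Rule 5 (final devoicing): /b/ is a voiced obstruent in word-final position, so it devoices to [p]. /diezeergivagaeb/ → diezeergivagaep.

diezeergivagaep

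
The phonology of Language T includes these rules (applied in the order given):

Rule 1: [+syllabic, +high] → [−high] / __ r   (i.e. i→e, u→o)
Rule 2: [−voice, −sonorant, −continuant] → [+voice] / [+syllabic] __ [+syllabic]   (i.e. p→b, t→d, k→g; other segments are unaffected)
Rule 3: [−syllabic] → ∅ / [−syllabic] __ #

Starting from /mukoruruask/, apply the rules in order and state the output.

mugororuas

Rule 1 (pre-rhotic lowering): /u/ is a high vowel immediately before /r/, so it lowers to [o]. /mukoruruask/ → mukororuask.
Rule 2 (intervocalic voicing): /k/ is a voiceless stop between vowels /u/ and /o/, so it voices to [g]. /mukororuask/ → mugororuask.
Rule 3 (final cluster simplification): /k/ is the second consonant of a word-final cluster /sk/, so it deletes. /mugororuask/ → mugororuas.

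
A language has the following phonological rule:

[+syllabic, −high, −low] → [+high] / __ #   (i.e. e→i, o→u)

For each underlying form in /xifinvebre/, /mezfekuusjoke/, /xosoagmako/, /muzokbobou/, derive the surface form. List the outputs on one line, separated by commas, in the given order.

/xifinvebre/: /e/ is a mid vowel in word-final position, so it raises to [i]. → [xifinvebri].
/mezfekuusjoke/: /e/ is a mid vowel in word-final position, so it raises to [i]. → [mezfekuusjoki].
/xosoagmako/: /o/ is a mid vowel in word-final position, so it raises to [u]. → [xosoagmaku].
/muzokbobou/: the rule's environment is not met; surfaces unchanged as [muzokbobou].

xifinvebri, mezfekuusjoki, xosoagmaku, muzokbobou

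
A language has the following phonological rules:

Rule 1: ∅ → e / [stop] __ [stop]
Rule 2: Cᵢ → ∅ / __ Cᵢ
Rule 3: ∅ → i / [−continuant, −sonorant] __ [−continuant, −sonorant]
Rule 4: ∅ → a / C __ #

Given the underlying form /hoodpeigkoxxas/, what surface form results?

hoodepeigekoxasa

Rule 1 (stop-cluster e-epenthesis): /d/ and /p/ form a stop–stop cluster, so [e] is inserted between them. /g/ and /k/ form a stop–stop cluster, so [e] is inserted between them. /hoodpeigkoxxas/ → hoodepeigekoxxas.
Rule 2 (degemination): /xx/ is a geminate; the first /x/ deletes. /hoodepeigekoxxas/ → hoodepeigekoxas.
Rule 3 (stop-cluster i-epenthesis): no segment meets the environment; /hoodepeigekoxas/ is unchanged.
Rule 4 (final a-epenthesis): the form ends in the consonant /s/, so [a] is inserted word-finally. /hoodepeigekoxas/ → hoodepeigekoxasa.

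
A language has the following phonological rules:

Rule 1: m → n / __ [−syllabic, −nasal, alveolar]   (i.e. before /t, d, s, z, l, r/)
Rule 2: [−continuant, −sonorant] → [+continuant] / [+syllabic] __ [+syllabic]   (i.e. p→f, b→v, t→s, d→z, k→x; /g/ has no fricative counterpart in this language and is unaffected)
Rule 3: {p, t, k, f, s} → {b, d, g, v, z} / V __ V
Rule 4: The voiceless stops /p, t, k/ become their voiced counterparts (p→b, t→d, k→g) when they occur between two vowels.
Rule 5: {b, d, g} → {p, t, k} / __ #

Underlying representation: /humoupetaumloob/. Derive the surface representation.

Rule 1 (nasal place assimilation): /m/ precedes the alveolar consonant /l/, so it assimilates in place to [n]. /humoupetaumloob/ → humoupetaunloob.
Rule 2 (intervocalic spirantization): /p/ is a stop between vowels /u/ and /e/, so it spirantizes to the fricative [f]. /t/ is a stop between vowels /e/ and /a/, so it spirantizes to the fricative [s]. /humoupetaunloob/ → humoufesaunloob.
Rule 3 (intervocalic voicing): /f/ is a voiceless obstruent between vowels /u/ and /e/, so it voices to [v]. /s/ is a voiceless obstruent between vowels /e/ and /a/, so it voices to [z]. /humoufesaunloob/ → humouvezaunloob.
Rule 4 (intervocalic voicing): no segment meets the environment; /humouvezaunloob/ is unchanged.
Rule 5 (final devoicing): /b/ is a voiced stop in word-final position, so it devoices to [p]. /humouvezaunloob/ → humouvezaunloop.

humouvezaunloop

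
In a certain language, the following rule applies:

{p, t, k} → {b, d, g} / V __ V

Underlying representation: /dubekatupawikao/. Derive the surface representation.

dubegadubawigao

/k/ is a voiceless stop between vowels /e/ and /a/, so it voices to [g].
/t/ is a voiceless stop between vowels /a/ and /u/, so it voices to [d].
/p/ is a voiceless stop between vowels /u/ and /a/, so it voices to [b].
/k/ is a voiceless stop between vowels /i/ and /a/, so it voices to [g].
Surface form: [dubegadubawigao].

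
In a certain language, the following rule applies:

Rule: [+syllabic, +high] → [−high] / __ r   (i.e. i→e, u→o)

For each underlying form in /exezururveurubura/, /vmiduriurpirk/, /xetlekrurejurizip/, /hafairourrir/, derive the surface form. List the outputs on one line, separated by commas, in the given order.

exezororveorubora, vmidoriorperk, xetlekrorejorizip, hafaeroorrer

/exezururveurubura/: /u/ is a high vowel immediately before /r/, so it lowers to [o]. /u/ is a high vowel immediately before /r/, so it lowers to [o]. /u/ is a high vowel immediately before /r/, so it lowers to [o]. /u/ is a high vowel immediately before /r/, so it lowers to [o]. → [exezororveorubora].
/vmiduriurpirk/: /u/ is a high vowel immediately before /r/, so it lowers to [o]. /u/ is a high vowel immediately before /r/, so it lowers to [o]. /i/ is a high vowel immediately before /r/, so it lowers to [e]. → [vmidoriorperk].
/xetlekrurejurizip/: /u/ is a high vowel immediately before /r/, so it lowers to [o]. /u/ is a high vowel immediately before /r/, so it lowers to [o]. → [xetlekrorejorizip].
/hafairourrir/: /i/ is a high vowel immediately before /r/, so it lowers to [e]. /u/ is a high vowel immediately before /r/, so it lowers to [o]. /i/ is a high vowel immediately before /r/, so it lowers to [e]. → [hafaeroorrer].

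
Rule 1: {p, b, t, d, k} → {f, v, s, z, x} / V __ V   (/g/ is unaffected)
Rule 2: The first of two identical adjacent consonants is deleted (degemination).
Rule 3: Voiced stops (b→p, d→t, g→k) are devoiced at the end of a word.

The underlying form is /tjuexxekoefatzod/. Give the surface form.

Rule 1 (intervocalic spirantization): /k/ is a stop between vowels /e/ and /o/, so it spirantizes to the fricative [x]. /tjuexxekoefatzod/ → tjuexxexoefatzod.
Rule 2 (degemination): /xx/ is a geminate; the first /x/ deletes. /tjuexxexoefatzod/ → tjuexexoefatzod.
Rule 3 (final devoicing): /d/ is a voiced stop in word-final position, so it devoices to [t]. /tjuexexoefatzod/ → tjuexexoefatzot.

tjuexexoefatzot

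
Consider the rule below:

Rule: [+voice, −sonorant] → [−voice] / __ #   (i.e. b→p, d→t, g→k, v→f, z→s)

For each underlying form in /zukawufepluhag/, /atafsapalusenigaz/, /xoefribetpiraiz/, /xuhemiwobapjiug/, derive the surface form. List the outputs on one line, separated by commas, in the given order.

/zukawufepluhag/: /g/ is a voiced obstruent in word-final position, so it devoices to [k]. → [zukawufepluhak].
/atafsapalusenigaz/: /z/ is a voiced obstruent in word-final position, so it devoices to [s]. → [atafsapalusenigas].
/xoefribetpiraiz/: /z/ is a voiced obstruent in word-final position, so it devoices to [s]. → [xoefribetpirais].
/xuhemiwobapjiug/: /g/ is a voiced obstruent in word-final position, so it devoices to [k]. → [xuhemiwobapjiuk].

zukawufepluhak, atafsapalusenigas, xoefribetpirais, xuhemiwobapjiuk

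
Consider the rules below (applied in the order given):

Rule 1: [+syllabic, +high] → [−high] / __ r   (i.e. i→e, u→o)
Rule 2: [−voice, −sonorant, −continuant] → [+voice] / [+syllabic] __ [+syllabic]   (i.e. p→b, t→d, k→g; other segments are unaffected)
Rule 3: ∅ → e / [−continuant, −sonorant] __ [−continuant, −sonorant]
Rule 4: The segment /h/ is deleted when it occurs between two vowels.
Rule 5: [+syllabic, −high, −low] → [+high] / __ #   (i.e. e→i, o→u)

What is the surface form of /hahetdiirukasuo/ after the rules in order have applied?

Rule 1 (pre-rhotic lowering): /i/ is a high vowel immediately before /r/, so it lowers to [e]. /hahetdiirukasuo/ → hahetdierukasuo.
Rule 2 (intervocalic voicing): /k/ is a voiceless stop between vowels /u/ and /a/, so it voices to [g]. /hahetdierukasuo/ → hahetdierugasuo.
Rule 3 (stop-cluster e-epenthesis): /t/ and /d/ form a stop–stop cluster, so [e] is inserted between them. /hahetdierugasuo/ → hahetedierugasuo.
Rule 4 (intervocalic h-deletion): /h/ occurs between vowels /a/ and /e/, so it deletes. /hahetedierugasuo/ → haetedierugasuo.
Rule 5 (final vowel raising): /o/ is a mid vowel in word-final position, so it raises to [u]. /haetedierugasuo/ → haetedierugasuu.

haetedierugasuu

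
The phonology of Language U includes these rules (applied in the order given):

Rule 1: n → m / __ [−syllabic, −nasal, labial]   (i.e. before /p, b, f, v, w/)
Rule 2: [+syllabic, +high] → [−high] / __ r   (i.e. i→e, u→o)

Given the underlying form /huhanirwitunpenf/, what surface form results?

Rule 1 (nasal place assimilation): /n/ precedes the labial consonant /p/, so it assimilates in place to [m]. /n/ precedes the labial consonant /f/, so it assimilates in place to [m]. /huhanirwitunpenf/ → huhanirwitumpemf.
Rule 2 (pre-rhotic lowering): /i/ is a high vowel immediately before /r/, so it lowers to [e]. /huhanirwitumpemf/ → huhanerwitumpemf.

huhanerwitumpemf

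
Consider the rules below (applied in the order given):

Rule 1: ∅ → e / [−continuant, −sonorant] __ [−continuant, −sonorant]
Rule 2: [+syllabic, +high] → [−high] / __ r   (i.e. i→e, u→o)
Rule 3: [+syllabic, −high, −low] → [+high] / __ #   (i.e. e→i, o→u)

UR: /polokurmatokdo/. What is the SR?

Rule 1 (stop-cluster e-epenthesis): /k/ and /d/ form a stop–stop cluster, so [e] is inserted between them. /polokurmatokdo/ → polokurmatokedo.
Rule 2 (pre-rhotic lowering): /u/ is a high vowel immediately before /r/, so it lowers to [o]. /polokurmatokedo/ → polokormatokedo.
Rule 3 (final vowel raising): /o/ is a mid vowel in word-final position, so it raises to [u]. /polokormatokedo/ → polokormatokedu.

polokormatokedu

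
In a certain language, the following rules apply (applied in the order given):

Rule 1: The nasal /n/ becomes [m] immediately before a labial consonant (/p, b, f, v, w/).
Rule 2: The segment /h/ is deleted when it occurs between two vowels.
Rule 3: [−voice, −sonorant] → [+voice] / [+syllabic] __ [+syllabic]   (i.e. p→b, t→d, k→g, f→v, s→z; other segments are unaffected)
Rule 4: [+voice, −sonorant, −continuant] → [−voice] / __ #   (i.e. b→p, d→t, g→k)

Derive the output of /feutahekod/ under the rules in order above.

Rule 1 (nasal place assimilation): no segment meets the environment; /feutahekod/ is unchanged.
Rule 2 (intervocalic h-deletion): /h/ occurs between vowels /a/ and /e/, so it deletes. /feutahekod/ → feutaekod.
Rule 3 (intervocalic voicing): /t/ is a voiceless obstruent between vowels /u/ and /a/, so it voices to [d]. /k/ is a voiceless obstruent between vowels /e/ and /o/, so it voices to [g]. /feutaekod/ → feudaegod.
Rule 4 (final devoicing): /d/ is a voiced stop in word-final position, so it devoices to [t]. /feudaegod/ → feudaegot.

feudaegot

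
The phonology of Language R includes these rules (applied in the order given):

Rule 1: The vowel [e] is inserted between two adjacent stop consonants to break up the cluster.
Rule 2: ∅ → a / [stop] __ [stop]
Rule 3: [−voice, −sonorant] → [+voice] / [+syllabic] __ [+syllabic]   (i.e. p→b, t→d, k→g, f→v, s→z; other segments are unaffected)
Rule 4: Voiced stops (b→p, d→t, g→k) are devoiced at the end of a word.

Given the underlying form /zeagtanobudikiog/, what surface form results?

Rule 1 (stop-cluster e-epenthesis): /g/ and /t/ form a stop–stop cluster, so [e] is inserted between them. /zeagtanobudikiog/ → zeagetanobudikiog.
Rule 2 (stop-cluster a-epenthesis): no segment meets the environment; /zeagetanobudikiog/ is unchanged.
Rule 3 (intervocalic voicing): /t/ is a voiceless obstruent between vowels /e/ and /a/, so it voices to [d]. /k/ is a voiceless obstruent between vowels /i/ and /i/, so it voices to [g]. /zeagetanobudikiog/ → zeagedanobudigiog.
Rule 4 (final devoicing): /g/ is a voiced stop in word-final position, so it devoices to [k]. /zeagedanobudigiog/ → zeagedanobudigiok.

zeagedanobudigiok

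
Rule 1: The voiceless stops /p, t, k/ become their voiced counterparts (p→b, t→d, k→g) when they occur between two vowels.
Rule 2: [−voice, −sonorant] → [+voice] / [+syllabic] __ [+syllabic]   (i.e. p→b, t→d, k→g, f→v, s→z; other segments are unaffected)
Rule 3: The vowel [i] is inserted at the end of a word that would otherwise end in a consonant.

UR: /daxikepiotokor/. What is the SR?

daxigebiodogori

Rule 1 (intervocalic voicing): /k/ is a voiceless stop between vowels /i/ and /e/, so it voices to [g]. /p/ is a voiceless stop between vowels /e/ and /i/, so it voices to [b]. /t/ is a voiceless stop between vowels /o/ and /o/, so it voices to [d]. /k/ is a voiceless stop between vowels /o/ and /o/, so it voices to [g]. /daxikepiotokor/ → daxigebiodogor.
Rule 2 (intervocalic voicing): no segment meets the environment; /daxigebiodogor/ is unchanged.
Rule 3 (final i-epenthesis): the form ends in the consonant /r/, so [i] is inserted word-finally. /daxigebiodogor/ → daxigebiodogori.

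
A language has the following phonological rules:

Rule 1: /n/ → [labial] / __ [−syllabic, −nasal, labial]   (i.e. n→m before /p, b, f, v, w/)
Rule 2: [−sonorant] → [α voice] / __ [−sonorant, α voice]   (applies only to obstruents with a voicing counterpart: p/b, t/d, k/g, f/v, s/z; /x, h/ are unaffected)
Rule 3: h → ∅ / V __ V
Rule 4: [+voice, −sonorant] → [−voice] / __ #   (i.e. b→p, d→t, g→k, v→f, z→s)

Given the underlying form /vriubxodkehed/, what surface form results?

vriupxotkeet

Rule 1 (nasal place assimilation): no segment meets the environment; /vriubxodkehed/ is unchanged.
Rule 2 (regressive voicing assimilation): /b/ precedes the voiceless obstruent /x/, so it devoices to [p] by assimilation. /d/ precedes the voiceless obstruent /k/, so it devoices to [t] by assimilation. /vriubxodkehed/ → vriupxotkehed.
Rule 3 (intervocalic h-deletion): /h/ occurs between vowels /e/ and /e/, so it deletes. /vriupxotkehed/ → vriupxotkeed.
Rule 4 (final devoicing): /d/ is a voiced obstruent in word-final position, so it devoices to [t]. /vriupxotkeed/ → vriupxotkeet.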